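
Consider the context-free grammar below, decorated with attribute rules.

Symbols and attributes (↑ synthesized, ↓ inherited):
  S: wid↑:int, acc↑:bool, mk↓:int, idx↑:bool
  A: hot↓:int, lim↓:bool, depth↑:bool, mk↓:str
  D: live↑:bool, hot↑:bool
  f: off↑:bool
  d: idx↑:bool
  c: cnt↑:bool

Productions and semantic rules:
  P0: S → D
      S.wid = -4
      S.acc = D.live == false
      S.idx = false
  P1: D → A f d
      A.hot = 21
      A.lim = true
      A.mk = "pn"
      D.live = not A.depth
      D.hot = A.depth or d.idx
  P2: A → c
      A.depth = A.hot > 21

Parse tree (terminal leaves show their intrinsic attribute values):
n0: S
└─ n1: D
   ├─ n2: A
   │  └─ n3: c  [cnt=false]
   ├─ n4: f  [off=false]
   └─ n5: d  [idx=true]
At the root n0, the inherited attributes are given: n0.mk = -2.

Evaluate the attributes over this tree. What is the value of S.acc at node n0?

1. n0.mk = -2  [given at root]
2. n2.hot = 21  [21]
3. n2.lim = true  [true]
4. n2.mk = "pn"  ["pn"]
5. n3.cnt = false  [terminal]
6. n2.depth = false  [A.hot > 21]
7. n4.off = false  [terminal]
8. n5.idx = true  [terminal]
9. n1.live = true  [not A.depth]
10. n1.hot = true  [A.depth or d.idx]
11. n0.wid = -4  [-4]
12. n0.acc = false  [D.live == false]
13. n0.idx = false  [false]

false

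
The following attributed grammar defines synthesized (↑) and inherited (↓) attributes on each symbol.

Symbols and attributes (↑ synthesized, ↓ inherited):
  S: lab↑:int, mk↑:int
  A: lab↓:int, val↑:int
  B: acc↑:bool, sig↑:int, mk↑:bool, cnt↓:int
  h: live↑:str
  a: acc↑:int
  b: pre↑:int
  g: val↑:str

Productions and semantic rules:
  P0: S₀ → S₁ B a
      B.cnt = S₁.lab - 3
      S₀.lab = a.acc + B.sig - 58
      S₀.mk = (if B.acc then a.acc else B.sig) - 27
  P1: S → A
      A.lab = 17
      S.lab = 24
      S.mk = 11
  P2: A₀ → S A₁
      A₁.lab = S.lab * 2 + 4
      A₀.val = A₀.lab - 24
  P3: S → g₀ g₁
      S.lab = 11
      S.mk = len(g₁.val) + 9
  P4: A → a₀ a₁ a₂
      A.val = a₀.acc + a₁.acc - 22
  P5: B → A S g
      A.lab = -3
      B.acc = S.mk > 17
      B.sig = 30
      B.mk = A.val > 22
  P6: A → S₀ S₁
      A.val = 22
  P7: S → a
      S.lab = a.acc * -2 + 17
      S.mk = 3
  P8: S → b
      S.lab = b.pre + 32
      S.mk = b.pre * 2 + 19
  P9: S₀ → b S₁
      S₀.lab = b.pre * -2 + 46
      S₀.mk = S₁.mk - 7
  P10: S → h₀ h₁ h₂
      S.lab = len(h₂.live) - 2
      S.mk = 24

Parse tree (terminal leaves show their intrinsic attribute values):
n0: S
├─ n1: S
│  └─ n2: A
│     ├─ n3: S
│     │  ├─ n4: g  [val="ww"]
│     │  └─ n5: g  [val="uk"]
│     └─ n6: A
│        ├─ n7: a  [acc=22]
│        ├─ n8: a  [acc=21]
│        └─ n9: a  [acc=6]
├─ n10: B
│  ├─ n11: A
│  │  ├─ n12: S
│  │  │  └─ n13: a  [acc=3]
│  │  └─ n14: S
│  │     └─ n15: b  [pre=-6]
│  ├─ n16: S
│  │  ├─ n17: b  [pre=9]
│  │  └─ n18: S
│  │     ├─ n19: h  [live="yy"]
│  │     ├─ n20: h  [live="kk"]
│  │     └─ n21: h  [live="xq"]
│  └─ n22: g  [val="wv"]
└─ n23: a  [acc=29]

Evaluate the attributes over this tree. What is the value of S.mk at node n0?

3

1. n2.lab = 17  [17]
2. n4.val = "ww"  [terminal]
3. n5.val = "uk"  [terminal]
4. n3.lab = 11  [11]
5. n3.mk = 11  [len(g₁.val) + 9]
6. n6.lab = 26  [S.lab * 2 + 4]
7. n7.acc = 22  [terminal]
8. n8.acc = 21  [terminal]
9. n9.acc = 6  [terminal]
10. n6.val = 21  [a₀.acc + a₁.acc - 22]
11. n2.val = -7  [A₀.lab - 24]
12. n1.lab = 24  [24]
13. n1.mk = 11  [11]
14. n10.cnt = 21  [S₁.lab - 3]
15. n11.lab = -3  [-3]
16. n13.acc = 3  [terminal]
17. n12.lab = 11  [a.acc * -2 + 17]
18. n12.mk = 3  [3]
19. n15.pre = -6  [terminal]
20. n14.lab = 26  [b.pre + 32]
21. n14.mk = 7  [b.pre * 2 + 19]
22. n11.val = 22  [22]
23. n17.pre = 9  [terminal]
24. n19.live = "yy"  [terminal]
25. n20.live = "kk"  [terminal]
26. n21.live = "xq"  [terminal]
27. n18.lab = 0  [len(h₂.live) - 2]
28. n18.mk = 24  [24]
29. n16.lab = 28  [b.pre * -2 + 46]
30. n16.mk = 17  [S₁.mk - 7]
31. n22.val = "wv"  [terminal]
32. n10.acc = false  [S.mk > 17]
33. n10.sig = 30  [30]
34. n10.mk = false  [A.val > 22]
35. n23.acc = 29  [terminal]
36. n0.lab = 1  [a.acc + B.sig - 58]
37. n0.mk = 3  [(if B.acc then a.acc else B.sig) - 27]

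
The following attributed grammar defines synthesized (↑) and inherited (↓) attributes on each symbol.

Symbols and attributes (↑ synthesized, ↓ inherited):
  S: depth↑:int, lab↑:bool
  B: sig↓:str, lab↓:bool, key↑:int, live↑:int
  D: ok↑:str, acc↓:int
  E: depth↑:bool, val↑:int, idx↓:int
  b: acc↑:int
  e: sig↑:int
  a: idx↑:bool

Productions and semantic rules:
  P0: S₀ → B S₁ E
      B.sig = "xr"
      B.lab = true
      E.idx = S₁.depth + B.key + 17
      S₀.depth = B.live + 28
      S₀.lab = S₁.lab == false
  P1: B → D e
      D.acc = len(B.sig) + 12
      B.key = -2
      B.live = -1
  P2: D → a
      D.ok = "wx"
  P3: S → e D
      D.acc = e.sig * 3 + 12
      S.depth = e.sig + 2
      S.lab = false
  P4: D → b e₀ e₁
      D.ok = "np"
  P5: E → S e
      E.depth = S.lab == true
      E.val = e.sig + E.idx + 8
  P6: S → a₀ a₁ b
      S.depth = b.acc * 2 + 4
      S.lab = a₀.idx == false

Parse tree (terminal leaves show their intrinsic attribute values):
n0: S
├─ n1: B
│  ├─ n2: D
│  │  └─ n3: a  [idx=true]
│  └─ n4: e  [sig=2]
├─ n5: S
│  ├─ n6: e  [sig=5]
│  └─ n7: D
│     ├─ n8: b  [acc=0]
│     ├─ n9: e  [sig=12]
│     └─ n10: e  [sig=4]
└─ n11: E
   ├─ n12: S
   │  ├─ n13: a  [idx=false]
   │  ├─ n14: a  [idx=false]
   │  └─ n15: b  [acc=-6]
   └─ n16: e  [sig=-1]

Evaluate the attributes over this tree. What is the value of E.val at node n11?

29

1. n1.sig = "xr"  ["xr"]
2. n1.lab = true  [true]
3. n2.acc = 14  [len(B.sig) + 12]
4. n3.idx = true  [terminal]
5. n2.ok = "wx"  ["wx"]
6. n4.sig = 2  [terminal]
7. n1.key = -2  [-2]
8. n1.live = -1  [-1]
9. n6.sig = 5  [terminal]
10. n7.acc = 27  [e.sig * 3 + 12]
11. n8.acc = 0  [terminal]
12. n9.sig = 12  [terminal]
13. n10.sig = 4  [terminal]
14. n7.ok = "np"  ["np"]
15. n5.depth = 7  [e.sig + 2]
16. n5.lab = false  [false]
17. n11.idx = 22  [S₁.depth + B.key + 17]
18. n13.idx = false  [terminal]
19. n14.idx = false  [terminal]
20. n15.acc = -6  [terminal]
21. n12.depth = -8  [b.acc * 2 + 4]
22. n12.lab = true  [a₀.idx == false]
23. n16.sig = -1  [terminal]
24. n11.depth = true  [S.lab == true]
25. n11.val = 29  [e.sig + E.idx + 8]
26. n0.depth = 27  [B.live + 28]
27. n0.lab = true  [S₁.lab == false]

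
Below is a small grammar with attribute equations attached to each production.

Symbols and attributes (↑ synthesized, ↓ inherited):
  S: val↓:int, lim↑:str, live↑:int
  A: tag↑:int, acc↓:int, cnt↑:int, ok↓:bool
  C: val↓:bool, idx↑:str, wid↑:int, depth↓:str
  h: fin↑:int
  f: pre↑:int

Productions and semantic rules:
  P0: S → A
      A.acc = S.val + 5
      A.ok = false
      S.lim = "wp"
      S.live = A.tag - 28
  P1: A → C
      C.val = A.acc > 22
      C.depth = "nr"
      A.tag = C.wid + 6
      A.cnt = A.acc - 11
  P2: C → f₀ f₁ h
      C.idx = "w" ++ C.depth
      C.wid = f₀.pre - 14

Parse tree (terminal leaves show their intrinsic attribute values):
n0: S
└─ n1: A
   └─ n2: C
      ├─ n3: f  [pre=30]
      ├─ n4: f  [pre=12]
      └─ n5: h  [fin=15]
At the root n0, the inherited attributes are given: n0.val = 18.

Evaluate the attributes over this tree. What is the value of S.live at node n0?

1. n0.val = 18  [given at root]
2. n1.acc = 23  [S.val + 5]
3. n1.ok = false  [false]
4. n2.val = true  [A.acc > 22]
5. n2.depth = "nr"  ["nr"]
6. n3.pre = 30  [terminal]
7. n4.pre = 12  [terminal]
8. n5.fin = 15  [terminal]
9. n2.idx = "wnr"  ["w" ++ C.depth]
10. n2.wid = 16  [f₀.pre - 14]
11. n1.tag = 22  [C.wid + 6]
12. n1.cnt = 12  [A.acc - 11]
13. n0.lim = "wp"  ["wp"]
14. n0.live = -6  [A.tag - 28]

-6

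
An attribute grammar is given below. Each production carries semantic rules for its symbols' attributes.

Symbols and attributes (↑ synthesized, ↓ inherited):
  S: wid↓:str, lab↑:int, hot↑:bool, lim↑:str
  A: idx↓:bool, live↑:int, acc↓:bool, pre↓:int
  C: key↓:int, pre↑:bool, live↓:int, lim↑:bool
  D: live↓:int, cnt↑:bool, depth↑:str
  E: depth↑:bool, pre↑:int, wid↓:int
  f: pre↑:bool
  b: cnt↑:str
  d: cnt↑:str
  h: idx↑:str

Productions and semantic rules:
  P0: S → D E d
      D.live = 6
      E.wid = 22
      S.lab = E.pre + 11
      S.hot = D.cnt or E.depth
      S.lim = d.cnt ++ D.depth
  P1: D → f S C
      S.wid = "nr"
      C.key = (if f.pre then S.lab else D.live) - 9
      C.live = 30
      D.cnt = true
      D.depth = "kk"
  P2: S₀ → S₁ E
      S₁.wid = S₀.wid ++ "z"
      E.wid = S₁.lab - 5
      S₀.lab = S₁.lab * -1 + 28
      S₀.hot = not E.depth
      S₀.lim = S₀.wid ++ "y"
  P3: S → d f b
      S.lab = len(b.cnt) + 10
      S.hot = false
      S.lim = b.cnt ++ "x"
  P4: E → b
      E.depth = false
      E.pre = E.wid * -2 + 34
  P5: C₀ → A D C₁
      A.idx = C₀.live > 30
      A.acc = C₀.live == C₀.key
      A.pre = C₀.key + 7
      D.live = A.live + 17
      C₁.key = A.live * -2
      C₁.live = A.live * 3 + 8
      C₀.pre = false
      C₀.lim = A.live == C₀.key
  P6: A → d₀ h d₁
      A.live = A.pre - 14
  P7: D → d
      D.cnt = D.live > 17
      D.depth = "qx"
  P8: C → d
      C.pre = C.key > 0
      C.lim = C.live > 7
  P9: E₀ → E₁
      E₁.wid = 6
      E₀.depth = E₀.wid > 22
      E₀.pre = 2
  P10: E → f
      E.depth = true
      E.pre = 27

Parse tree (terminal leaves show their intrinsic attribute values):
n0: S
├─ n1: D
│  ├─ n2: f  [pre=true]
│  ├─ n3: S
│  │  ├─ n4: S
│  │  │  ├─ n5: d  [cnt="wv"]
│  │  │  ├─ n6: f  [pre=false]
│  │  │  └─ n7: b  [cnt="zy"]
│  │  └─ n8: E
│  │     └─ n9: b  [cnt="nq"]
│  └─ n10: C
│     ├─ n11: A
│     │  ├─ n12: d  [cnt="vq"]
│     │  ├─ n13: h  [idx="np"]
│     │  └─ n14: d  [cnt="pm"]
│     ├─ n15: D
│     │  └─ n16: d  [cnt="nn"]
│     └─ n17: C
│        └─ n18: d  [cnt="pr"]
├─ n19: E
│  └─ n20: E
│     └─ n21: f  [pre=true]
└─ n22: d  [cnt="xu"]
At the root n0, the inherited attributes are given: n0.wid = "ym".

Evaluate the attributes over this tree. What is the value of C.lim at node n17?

1. n0.wid = "ym"  [given at root]
2. n1.live = 6  [6]
3. n2.pre = true  [terminal]
4. n3.wid = "nr"  ["nr"]
5. n4.wid = "nrz"  [S₀.wid ++ "z"]
6. n5.cnt = "wv"  [terminal]
7. n6.pre = false  [terminal]
8. n7.cnt = "zy"  [terminal]
9. n4.lab = 12  [len(b.cnt) + 10]
10. n4.hot = false  [false]
11. n4.lim = "zyx"  [b.cnt ++ "x"]
12. n8.wid = 7  [S₁.lab - 5]
13. n9.cnt = "nq"  [terminal]
14. n8.depth = false  [false]
15. n8.pre = 20  [E.wid * -2 + 34]
16. n3.lab = 16  [S₁.lab * -1 + 28]
17. n3.hot = true  [not E.depth]
18. n3.lim = "nry"  [S₀.wid ++ "y"]
19. n10.key = 7  [(if f.pre then S.lab else D.live) - 9]
20. n10.live = 30  [30]
21. n11.idx = false  [C₀.live > 30]
22. n11.acc = false  [C₀.live == C₀.key]
23. n11.pre = 14  [C₀.key + 7]
24. n12.cnt = "vq"  [terminal]
25. n13.idx = "np"  [terminal]
26. n14.cnt = "pm"  [terminal]
27. n11.live = 0  [A.pre - 14]
28. n15.live = 17  [A.live + 17]
29. n16.cnt = "nn"  [terminal]
30. n15.cnt = false  [D.live > 17]
31. n15.depth = "qx"  ["qx"]
32. n17.key = 0  [A.live * -2]
33. n17.live = 8  [A.live * 3 + 8]
34. n18.cnt = "pr"  [terminal]
35. n17.pre = false  [C.key > 0]
36. n17.lim = true  [C.live > 7]
37. n10.pre = false  [false]
38. n10.lim = false  [A.live == C₀.key]
39. n1.cnt = true  [true]
40. n1.depth = "kk"  ["kk"]
41. n19.wid = 22  [22]
42. n20.wid = 6  [6]
43. n21.pre = true  [terminal]
44. n20.depth = true  [true]
45. n20.pre = 27  [27]
46. n19.depth = false  [E₀.wid > 22]
47. n19.pre = 2  [2]
48. n22.cnt = "xu"  [terminal]
49. n0.lab = 13  [E.pre + 11]
50. n0.hot = true  [D.cnt or E.depth]
51. n0.lim = "xukk"  [d.cnt ++ D.depth]

true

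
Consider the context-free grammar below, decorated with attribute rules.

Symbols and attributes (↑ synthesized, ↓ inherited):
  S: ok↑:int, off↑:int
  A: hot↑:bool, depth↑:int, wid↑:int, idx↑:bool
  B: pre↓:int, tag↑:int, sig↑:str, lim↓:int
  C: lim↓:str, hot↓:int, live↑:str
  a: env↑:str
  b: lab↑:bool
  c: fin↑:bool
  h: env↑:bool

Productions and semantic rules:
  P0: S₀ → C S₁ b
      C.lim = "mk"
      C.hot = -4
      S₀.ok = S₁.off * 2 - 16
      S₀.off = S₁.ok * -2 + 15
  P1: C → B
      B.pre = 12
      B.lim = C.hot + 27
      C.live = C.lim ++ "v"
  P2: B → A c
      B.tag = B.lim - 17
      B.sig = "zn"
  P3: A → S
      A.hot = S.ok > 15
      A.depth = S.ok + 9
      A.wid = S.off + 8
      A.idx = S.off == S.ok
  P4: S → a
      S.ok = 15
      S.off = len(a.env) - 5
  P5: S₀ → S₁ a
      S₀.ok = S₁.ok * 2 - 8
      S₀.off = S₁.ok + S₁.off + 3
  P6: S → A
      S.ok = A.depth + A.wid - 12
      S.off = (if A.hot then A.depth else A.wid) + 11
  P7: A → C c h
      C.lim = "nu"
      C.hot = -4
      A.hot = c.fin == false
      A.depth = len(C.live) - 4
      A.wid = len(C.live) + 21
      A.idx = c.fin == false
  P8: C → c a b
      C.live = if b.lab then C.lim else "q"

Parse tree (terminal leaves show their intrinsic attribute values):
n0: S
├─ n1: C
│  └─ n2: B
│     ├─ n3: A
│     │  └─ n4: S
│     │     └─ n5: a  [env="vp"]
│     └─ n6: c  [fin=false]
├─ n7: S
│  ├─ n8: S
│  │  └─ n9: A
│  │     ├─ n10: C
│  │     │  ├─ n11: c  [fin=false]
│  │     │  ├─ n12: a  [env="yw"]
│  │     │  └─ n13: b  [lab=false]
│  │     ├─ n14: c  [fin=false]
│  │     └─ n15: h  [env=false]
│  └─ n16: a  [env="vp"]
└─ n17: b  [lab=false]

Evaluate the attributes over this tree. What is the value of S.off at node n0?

3

1. n1.lim = "mk"  ["mk"]
2. n1.hot = -4  [-4]
3. n2.pre = 12  [12]
4. n2.lim = 23  [C.hot + 27]
5. n5.env = "vp"  [terminal]
6. n4.ok = 15  [15]
7. n4.off = -3  [len(a.env) - 5]
8. n3.hot = false  [S.ok > 15]
9. n3.depth = 24  [S.ok + 9]
10. n3.wid = 5  [S.off + 8]
11. n3.idx = false  [S.off == S.ok]
12. n6.fin = false  [terminal]
13. n2.tag = 6  [B.lim - 17]
14. n2.sig = "zn"  ["zn"]
15. n1.live = "mkv"  [C.lim ++ "v"]
16. n10.lim = "nu"  ["nu"]
17. n10.hot = -4  [-4]
18. n11.fin = false  [terminal]
19. n12.env = "yw"  [terminal]
20. n13.lab = false  [terminal]
21. n10.live = "q"  [if b.lab then C.lim else "q"]
22. n14.fin = false  [terminal]
23. n15.env = false  [terminal]
24. n9.hot = true  [c.fin == false]
25. n9.depth = -3  [len(C.live) - 4]
26. n9.wid = 22  [len(C.live) + 21]
27. n9.idx = true  [c.fin == false]
28. n8.ok = 7  [A.depth + A.wid - 12]
29. n8.off = 8  [(if A.hot then A.depth else A.wid) + 11]
30. n16.env = "vp"  [terminal]
31. n7.ok = 6  [S₁.ok * 2 - 8]
32. n7.off = 18  [S₁.ok + S₁.off + 3]
33. n17.lab = false  [terminal]
34. n0.ok = 20  [S₁.off * 2 - 16]
35. n0.off = 3  [S₁.ok * -2 + 15]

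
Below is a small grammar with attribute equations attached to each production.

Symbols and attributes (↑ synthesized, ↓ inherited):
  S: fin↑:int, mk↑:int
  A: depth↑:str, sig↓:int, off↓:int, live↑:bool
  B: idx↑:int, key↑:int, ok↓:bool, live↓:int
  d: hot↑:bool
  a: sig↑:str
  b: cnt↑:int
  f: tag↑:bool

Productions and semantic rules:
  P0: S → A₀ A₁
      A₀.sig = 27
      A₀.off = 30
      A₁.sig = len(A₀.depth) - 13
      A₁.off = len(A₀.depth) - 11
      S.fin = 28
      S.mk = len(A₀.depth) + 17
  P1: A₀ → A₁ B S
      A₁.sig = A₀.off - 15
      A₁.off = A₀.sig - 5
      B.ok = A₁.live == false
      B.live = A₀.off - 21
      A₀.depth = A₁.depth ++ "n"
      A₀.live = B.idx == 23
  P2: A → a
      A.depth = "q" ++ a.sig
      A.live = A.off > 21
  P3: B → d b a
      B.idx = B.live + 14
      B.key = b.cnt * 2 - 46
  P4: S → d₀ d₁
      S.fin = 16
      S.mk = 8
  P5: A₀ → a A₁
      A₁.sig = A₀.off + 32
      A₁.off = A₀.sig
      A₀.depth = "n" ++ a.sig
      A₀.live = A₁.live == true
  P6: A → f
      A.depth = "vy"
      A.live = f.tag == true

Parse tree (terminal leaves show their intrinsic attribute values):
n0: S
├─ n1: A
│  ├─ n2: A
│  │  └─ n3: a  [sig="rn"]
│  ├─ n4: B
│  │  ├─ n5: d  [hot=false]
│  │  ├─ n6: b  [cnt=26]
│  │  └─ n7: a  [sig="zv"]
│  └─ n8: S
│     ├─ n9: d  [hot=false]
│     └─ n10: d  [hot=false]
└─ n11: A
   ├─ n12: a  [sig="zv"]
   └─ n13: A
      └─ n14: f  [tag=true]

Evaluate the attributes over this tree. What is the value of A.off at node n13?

-9

1. n1.sig = 27  [27]
2. n1.off = 30  [30]
3. n2.sig = 15  [A₀.off - 15]
4. n2.off = 22  [A₀.sig - 5]
5. n3.sig = "rn"  [terminal]
6. n2.depth = "qrn"  ["q" ++ a.sig]
7. n2.live = true  [A.off > 21]
8. n4.ok = false  [A₁.live == false]
9. n4.live = 9  [A₀.off - 21]
10. n5.hot = false  [terminal]
11. n6.cnt = 26  [terminal]
12. n7.sig = "zv"  [terminal]
13. n4.idx = 23  [B.live + 14]
14. n4.key = 6  [b.cnt * 2 - 46]
15. n9.hot = false  [terminal]
16. n10.hot = false  [terminal]
17. n8.fin = 16  [16]
18. n8.mk = 8  [8]
19. n1.depth = "qrnn"  [A₁.depth ++ "n"]
20. n1.live = true  [B.idx == 23]
21. n11.sig = -9  [len(A₀.depth) - 13]
22. n11.off = -7  [len(A₀.depth) - 11]
23. n12.sig = "zv"  [terminal]
24. n13.sig = 25  [A₀.off + 32]
25. n13.off = -9  [A₀.sig]
26. n14.tag = true  [terminal]
27. n13.depth = "vy"  ["vy"]
28. n13.live = true  [f.tag == true]
29. n11.depth = "nzv"  ["n" ++ a.sig]
30. n11.live = true  [A₁.live == true]
31. n0.fin = 28  [28]
32. n0.mk = 21  [len(A₀.depth) + 17]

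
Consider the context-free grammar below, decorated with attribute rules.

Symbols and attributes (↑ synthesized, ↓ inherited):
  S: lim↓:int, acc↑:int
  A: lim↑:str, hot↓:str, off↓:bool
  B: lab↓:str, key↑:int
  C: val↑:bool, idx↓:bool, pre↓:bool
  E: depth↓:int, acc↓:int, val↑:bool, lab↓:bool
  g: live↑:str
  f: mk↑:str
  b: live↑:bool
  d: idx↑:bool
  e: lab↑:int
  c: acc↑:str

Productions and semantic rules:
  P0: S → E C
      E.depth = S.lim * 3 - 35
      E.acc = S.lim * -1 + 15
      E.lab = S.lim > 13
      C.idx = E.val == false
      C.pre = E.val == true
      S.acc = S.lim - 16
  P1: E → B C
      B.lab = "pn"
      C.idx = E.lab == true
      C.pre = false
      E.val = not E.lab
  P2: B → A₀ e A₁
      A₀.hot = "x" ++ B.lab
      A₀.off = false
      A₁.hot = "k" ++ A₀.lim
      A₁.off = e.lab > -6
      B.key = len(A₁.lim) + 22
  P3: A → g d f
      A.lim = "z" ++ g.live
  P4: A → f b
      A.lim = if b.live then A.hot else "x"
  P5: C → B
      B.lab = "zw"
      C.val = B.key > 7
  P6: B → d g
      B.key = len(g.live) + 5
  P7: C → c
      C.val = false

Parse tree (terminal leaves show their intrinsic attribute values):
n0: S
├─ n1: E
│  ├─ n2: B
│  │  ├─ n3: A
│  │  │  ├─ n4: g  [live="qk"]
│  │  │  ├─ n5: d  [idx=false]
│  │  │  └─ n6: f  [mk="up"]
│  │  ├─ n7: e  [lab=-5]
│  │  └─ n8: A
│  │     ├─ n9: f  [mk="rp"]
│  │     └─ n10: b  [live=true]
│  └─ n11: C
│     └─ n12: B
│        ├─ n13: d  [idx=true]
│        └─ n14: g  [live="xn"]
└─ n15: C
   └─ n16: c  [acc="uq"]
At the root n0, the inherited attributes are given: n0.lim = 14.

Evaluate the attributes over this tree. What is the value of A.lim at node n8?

"kzqk"

1. n0.lim = 14  [given at root]
2. n1.depth = 7  [S.lim * 3 - 35]
3. n1.acc = 1  [S.lim * -1 + 15]
4. n1.lab = true  [S.lim > 13]
5. n2.lab = "pn"  ["pn"]
6. n3.hot = "xpn"  ["x" ++ B.lab]
7. n3.off = false  [false]
8. n4.live = "qk"  [terminal]
9. n5.idx = false  [terminal]
10. n6.mk = "up"  [terminal]
11. n3.lim = "zqk"  ["z" ++ g.live]
12. n7.lab = -5  [terminal]
13. n8.hot = "kzqk"  ["k" ++ A₀.lim]
14. n8.off = true  [e.lab > -6]
15. n9.mk = "rp"  [terminal]
16. n10.live = true  [terminal]
17. n8.lim = "kzqk"  [if b.live then A.hot else "x"]
18. n2.key = 26  [len(A₁.lim) + 22]
19. n11.idx = true  [E.lab == true]
20. n11.pre = false  [false]
21. n12.lab = "zw"  ["zw"]
22. n13.idx = true  [terminal]
23. n14.live = "xn"  [terminal]
24. n12.key = 7  [len(g.live) + 5]
25. n11.val = false  [B.key > 7]
26. n1.val = false  [not E.lab]
27. n15.idx = true  [E.val == false]
28. n15.pre = false  [E.val == true]
29. n16.acc = "uq"  [terminal]
30. n15.val = false  [false]
31. n0.acc = -2  [S.lim - 16]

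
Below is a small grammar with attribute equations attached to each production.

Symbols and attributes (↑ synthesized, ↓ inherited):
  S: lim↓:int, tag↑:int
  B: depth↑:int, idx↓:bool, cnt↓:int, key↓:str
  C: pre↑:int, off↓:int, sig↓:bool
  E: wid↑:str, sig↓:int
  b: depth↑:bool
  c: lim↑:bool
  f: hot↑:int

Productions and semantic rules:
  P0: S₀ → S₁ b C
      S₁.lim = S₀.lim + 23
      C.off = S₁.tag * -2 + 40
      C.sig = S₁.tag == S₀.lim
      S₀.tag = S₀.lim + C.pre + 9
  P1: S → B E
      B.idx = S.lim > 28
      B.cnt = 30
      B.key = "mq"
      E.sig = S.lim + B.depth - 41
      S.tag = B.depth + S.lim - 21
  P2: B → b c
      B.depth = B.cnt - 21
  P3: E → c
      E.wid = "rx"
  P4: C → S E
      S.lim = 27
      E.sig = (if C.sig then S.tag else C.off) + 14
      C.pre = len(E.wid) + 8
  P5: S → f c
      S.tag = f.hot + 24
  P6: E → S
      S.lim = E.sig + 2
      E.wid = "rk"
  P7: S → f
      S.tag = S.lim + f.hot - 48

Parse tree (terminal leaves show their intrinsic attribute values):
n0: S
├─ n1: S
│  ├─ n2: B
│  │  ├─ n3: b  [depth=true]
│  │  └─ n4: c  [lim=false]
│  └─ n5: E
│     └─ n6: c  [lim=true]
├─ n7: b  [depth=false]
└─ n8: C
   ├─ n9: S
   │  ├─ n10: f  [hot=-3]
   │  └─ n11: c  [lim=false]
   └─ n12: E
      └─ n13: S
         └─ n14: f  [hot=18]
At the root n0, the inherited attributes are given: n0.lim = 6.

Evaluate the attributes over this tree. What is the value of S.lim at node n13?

1. n0.lim = 6  [given at root]
2. n1.lim = 29  [S₀.lim + 23]
3. n2.idx = true  [S.lim > 28]
4. n2.cnt = 30  [30]
5. n2.key = "mq"  ["mq"]
6. n3.depth = true  [terminal]
7. n4.lim = false  [terminal]
8. n2.depth = 9  [B.cnt - 21]
9. n5.sig = -3  [S.lim + B.depth - 41]
10. n6.lim = true  [terminal]
11. n5.wid = "rx"  ["rx"]
12. n1.tag = 17  [B.depth + S.lim - 21]
13. n7.depth = false  [terminal]
14. n8.off = 6  [S₁.tag * -2 + 40]
15. n8.sig = false  [S₁.tag == S₀.lim]
16. n9.lim = 27  [27]
17. n10.hot = -3  [terminal]
18. n11.lim = false  [terminal]
19. n9.tag = 21  [f.hot + 24]
20. n12.sig = 20  [(if C.sig then S.tag else C.off) + 14]
21. n13.lim = 22  [E.sig + 2]
22. n14.hot = 18  [terminal]
23. n13.tag = -8  [S.lim + f.hot - 48]
24. n12.wid = "rk"  ["rk"]
25. n8.pre = 10  [len(E.wid) + 8]
26. n0.tag = 25  [S₀.lim + C.pre + 9]

22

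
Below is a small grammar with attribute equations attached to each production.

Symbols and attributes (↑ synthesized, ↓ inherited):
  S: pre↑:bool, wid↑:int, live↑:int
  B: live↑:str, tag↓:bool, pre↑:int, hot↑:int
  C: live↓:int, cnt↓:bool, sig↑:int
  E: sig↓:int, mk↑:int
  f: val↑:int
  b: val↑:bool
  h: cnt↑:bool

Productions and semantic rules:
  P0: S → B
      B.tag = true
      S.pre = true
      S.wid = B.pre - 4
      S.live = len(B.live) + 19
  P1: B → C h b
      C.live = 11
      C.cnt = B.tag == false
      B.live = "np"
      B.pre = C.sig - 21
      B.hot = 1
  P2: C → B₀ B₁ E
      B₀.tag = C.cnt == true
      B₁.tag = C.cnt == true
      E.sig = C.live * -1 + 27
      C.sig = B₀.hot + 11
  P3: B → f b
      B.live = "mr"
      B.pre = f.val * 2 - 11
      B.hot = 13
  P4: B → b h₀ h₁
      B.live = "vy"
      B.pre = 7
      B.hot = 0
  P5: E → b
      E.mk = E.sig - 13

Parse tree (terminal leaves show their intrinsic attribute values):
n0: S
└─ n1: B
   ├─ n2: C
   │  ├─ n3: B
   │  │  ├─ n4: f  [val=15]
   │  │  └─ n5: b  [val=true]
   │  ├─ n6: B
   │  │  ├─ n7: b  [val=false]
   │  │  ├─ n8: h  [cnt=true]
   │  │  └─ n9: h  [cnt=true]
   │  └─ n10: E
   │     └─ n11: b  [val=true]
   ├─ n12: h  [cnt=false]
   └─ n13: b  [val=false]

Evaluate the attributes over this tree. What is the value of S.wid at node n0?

1. n1.tag = true  [true]
2. n2.live = 11  [11]
3. n2.cnt = false  [B.tag == false]
4. n3.tag = false  [C.cnt == true]
5. n4.val = 15  [terminal]
6. n5.val = true  [terminal]
7. n3.live = "mr"  ["mr"]
8. n3.pre = 19  [f.val * 2 - 11]
9. n3.hot = 13  [13]
10. n6.tag = false  [C.cnt == true]
11. n7.val = false  [terminal]
12. n8.cnt = true  [terminal]
13. n9.cnt = true  [terminal]
14. n6.live = "vy"  ["vy"]
15. n6.pre = 7  [7]
16. n6.hot = 0  [0]
17. n10.sig = 16  [C.live * -1 + 27]
18. n11.val = true  [terminal]
19. n10.mk = 3  [E.sig - 13]
20. n2.sig = 24  [B₀.hot + 11]
21. n12.cnt = false  [terminal]
22. n13.val = false  [terminal]
23. n1.live = "np"  ["np"]
24. n1.pre = 3  [C.sig - 21]
25. n1.hot = 1  [1]
26. n0.pre = true  [true]
27. n0.wid = -1  [B.pre - 4]
28. n0.live = 21  [len(B.live) + 19]

-1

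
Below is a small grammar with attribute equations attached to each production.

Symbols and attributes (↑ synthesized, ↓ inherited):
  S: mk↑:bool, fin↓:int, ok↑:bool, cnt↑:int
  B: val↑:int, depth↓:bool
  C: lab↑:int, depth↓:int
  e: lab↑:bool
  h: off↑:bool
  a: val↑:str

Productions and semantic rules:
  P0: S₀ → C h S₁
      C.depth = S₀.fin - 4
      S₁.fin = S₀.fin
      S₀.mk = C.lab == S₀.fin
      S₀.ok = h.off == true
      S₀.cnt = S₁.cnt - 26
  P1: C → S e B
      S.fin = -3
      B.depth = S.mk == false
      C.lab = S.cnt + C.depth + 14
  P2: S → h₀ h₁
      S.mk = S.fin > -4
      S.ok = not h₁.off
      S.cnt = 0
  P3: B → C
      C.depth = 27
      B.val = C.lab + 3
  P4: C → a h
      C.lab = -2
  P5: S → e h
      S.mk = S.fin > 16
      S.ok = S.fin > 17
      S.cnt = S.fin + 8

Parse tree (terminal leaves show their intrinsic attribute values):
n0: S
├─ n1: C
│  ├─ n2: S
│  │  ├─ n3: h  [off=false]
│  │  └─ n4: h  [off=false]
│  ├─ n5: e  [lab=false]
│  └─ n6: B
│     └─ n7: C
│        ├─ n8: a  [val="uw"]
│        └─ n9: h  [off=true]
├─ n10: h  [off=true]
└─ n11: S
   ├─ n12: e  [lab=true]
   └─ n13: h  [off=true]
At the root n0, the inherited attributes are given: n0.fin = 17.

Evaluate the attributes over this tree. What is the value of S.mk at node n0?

false

1. n0.fin = 17  [given at root]
2. n1.depth = 13  [S₀.fin - 4]
3. n2.fin = -3  [-3]
4. n3.off = false  [terminal]
5. n4.off = false  [terminal]
6. n2.mk = true  [S.fin > -4]
7. n2.ok = true  [not h₁.off]
8. n2.cnt = 0  [0]
9. n5.lab = false  [terminal]
10. n6.depth = false  [S.mk == false]
11. n7.depth = 27  [27]
12. n8.val = "uw"  [terminal]
13. n9.off = true  [terminal]
14. n7.lab = -2  [-2]
15. n6.val = 1  [C.lab + 3]
16. n1.lab = 27  [S.cnt + C.depth + 14]
17. n10.off = true  [terminal]
18. n11.fin = 17  [S₀.fin]
19. n12.lab = true  [terminal]
20. n13.off = true  [terminal]
21. n11.mk = true  [S.fin > 16]
22. n11.ok = false  [S.fin > 17]
23. n11.cnt = 25  [S.fin + 8]
24. n0.mk = false  [C.lab == S₀.fin]
25. n0.ok = true  [h.off == true]
26. n0.cnt = -1  [S₁.cnt - 26]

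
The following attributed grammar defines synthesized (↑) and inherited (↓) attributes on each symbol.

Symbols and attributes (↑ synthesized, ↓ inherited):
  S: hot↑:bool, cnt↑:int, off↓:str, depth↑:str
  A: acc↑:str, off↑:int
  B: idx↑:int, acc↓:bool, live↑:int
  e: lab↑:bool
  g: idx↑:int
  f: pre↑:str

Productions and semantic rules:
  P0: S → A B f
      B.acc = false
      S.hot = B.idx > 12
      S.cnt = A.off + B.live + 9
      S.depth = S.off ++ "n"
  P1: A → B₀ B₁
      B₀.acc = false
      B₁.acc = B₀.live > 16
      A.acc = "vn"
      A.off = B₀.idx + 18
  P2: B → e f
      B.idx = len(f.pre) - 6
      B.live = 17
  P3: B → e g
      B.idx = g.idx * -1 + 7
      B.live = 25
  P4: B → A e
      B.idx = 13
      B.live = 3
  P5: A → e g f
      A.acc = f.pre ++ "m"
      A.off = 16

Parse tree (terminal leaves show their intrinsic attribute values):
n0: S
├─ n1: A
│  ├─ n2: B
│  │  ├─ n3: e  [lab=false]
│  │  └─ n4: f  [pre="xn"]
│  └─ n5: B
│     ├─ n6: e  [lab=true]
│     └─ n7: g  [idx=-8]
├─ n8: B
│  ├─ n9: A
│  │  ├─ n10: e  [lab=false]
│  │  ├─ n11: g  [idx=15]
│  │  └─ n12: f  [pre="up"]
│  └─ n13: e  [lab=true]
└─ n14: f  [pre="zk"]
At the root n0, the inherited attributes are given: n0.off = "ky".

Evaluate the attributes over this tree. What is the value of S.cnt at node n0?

1. n0.off = "ky"  [given at root]
2. n2.acc = false  [false]
3. n3.lab = false  [terminal]
4. n4.pre = "xn"  [terminal]
5. n2.idx = -4  [len(f.pre) - 6]
6. n2.live = 17  [17]
7. n5.acc = true  [B₀.live > 16]
8. n6.lab = true  [terminal]
9. n7.idx = -8  [terminal]
10. n5.idx = 15  [g.idx * -1 + 7]
11. n5.live = 25  [25]
12. n1.acc = "vn"  ["vn"]
13. n1.off = 14  [B₀.idx + 18]
14. n8.acc = false  [false]
15. n10.lab = false  [terminal]
16. n11.idx = 15  [terminal]
17. n12.pre = "up"  [terminal]
18. n9.acc = "upm"  [f.pre ++ "m"]
19. n9.off = 16  [16]
20. n13.lab = true  [terminal]
21. n8.idx = 13  [13]
22. n8.live = 3  [3]
23. n14.pre = "zk"  [terminal]
24. n0.hot = true  [B.idx > 12]
25. n0.cnt = 26  [A.off + B.live + 9]
26. n0.depth = "kyn"  [S.off ++ "n"]

26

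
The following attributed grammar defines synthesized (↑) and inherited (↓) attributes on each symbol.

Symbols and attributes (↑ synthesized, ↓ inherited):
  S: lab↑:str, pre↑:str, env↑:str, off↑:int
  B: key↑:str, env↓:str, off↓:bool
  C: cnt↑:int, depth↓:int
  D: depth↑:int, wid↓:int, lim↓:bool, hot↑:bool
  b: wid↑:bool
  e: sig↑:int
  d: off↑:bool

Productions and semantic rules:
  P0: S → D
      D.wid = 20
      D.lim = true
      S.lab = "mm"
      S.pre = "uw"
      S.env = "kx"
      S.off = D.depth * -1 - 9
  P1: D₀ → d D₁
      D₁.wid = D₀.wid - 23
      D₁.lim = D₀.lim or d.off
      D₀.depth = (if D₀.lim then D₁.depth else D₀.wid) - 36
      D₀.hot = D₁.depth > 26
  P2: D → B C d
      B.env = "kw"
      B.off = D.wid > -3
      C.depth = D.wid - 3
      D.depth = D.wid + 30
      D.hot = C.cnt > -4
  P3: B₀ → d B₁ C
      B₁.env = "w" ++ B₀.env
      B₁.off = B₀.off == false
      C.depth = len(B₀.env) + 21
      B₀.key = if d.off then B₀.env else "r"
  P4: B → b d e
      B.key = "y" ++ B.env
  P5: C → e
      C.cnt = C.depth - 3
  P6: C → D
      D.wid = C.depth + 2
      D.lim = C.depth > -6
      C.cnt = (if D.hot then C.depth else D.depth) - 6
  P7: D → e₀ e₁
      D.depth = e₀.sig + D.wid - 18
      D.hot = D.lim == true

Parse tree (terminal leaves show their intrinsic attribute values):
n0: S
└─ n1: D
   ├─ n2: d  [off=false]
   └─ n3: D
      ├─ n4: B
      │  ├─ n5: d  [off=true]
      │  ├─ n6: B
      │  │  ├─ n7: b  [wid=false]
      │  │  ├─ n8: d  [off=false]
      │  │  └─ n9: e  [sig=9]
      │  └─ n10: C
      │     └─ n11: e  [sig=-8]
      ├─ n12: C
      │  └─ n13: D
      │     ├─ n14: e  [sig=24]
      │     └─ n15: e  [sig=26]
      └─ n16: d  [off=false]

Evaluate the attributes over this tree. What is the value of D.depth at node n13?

1. n1.wid = 20  [20]
2. n1.lim = true  [true]
3. n2.off = false  [terminal]
4. n3.wid = -3  [D₀.wid - 23]
5. n3.lim = true  [D₀.lim or d.off]
6. n4.env = "kw"  ["kw"]
7. n4.off = false  [D.wid > -3]
8. n5.off = true  [terminal]
9. n6.env = "wkw"  ["w" ++ B₀.env]
10. n6.off = true  [B₀.off == false]
11. n7.wid = false  [terminal]
12. n8.off = false  [terminal]
13. n9.sig = 9  [terminal]
14. n6.key = "ywkw"  ["y" ++ B.env]
15. n10.depth = 23  [len(B₀.env) + 21]
16. n11.sig = -8  [terminal]
17. n10.cnt = 20  [C.depth - 3]
18. n4.key = "kw"  [if d.off then B₀.env else "r"]
19. n12.depth = -6  [D.wid - 3]
20. n13.wid = -4  [C.depth + 2]
21. n13.lim = false  [C.depth > -6]
22. n14.sig = 24  [terminal]
23. n15.sig = 26  [terminal]
24. n13.depth = 2  [e₀.sig + D.wid - 18]
25. n13.hot = false  [D.lim == true]
26. n12.cnt = -4  [(if D.hot then C.depth else D.depth) - 6]
27. n16.off = false  [terminal]
28. n3.depth = 27  [D.wid + 30]
29. n3.hot = false  [C.cnt > -4]
30. n1.depth = -9  [(if D₀.lim then D₁.depth else D₀.wid) - 36]
31. n1.hot = true  [D₁.depth > 26]
32. n0.lab = "mm"  ["mm"]
33. n0.pre = "uw"  ["uw"]
34. n0.env = "kx"  ["kx"]
35. n0.off = 0  [D.depth * -1 - 9]

2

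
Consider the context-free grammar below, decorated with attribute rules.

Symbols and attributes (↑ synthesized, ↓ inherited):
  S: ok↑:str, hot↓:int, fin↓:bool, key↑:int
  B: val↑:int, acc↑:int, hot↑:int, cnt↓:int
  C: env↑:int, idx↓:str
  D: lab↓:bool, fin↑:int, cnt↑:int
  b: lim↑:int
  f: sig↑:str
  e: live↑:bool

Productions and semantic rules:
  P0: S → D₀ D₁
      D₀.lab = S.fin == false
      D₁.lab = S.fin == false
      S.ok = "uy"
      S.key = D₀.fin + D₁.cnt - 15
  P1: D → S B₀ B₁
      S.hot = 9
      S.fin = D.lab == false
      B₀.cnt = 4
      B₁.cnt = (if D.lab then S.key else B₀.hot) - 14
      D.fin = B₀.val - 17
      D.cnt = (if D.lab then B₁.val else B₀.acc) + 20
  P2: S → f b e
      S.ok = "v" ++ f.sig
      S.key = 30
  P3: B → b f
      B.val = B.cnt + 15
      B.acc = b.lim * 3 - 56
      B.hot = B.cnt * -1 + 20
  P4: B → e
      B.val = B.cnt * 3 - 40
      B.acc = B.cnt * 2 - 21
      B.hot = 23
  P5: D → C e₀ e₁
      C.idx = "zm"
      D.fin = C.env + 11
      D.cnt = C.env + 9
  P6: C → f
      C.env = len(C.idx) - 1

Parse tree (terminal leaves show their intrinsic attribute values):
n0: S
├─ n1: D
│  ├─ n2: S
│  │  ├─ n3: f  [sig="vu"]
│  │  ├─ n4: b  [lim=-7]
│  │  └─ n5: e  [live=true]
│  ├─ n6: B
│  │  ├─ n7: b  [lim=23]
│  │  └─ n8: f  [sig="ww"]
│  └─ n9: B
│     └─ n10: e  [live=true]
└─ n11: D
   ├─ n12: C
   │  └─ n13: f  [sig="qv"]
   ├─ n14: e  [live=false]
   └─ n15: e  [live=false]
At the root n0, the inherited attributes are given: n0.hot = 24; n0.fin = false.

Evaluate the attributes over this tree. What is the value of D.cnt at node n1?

28

1. n0.hot = 24  [given at root]
2. n0.fin = false  [given at root]
3. n1.lab = true  [S.fin == false]
4. n2.hot = 9  [9]
5. n2.fin = false  [D.lab == false]
6. n3.sig = "vu"  [terminal]
7. n4.lim = -7  [terminal]
8. n5.live = true  [terminal]
9. n2.ok = "vvu"  ["v" ++ f.sig]
10. n2.key = 30  [30]
11. n6.cnt = 4  [4]
12. n7.lim = 23  [terminal]
13. n8.sig = "ww"  [terminal]
14. n6.val = 19  [B.cnt + 15]
15. n6.acc = 13  [b.lim * 3 - 56]
16. n6.hot = 16  [B.cnt * -1 + 20]
17. n9.cnt = 16  [(if D.lab then S.key else B₀.hot) - 14]
18. n10.live = true  [terminal]
19. n9.val = 8  [B.cnt * 3 - 40]
20. n9.acc = 11  [B.cnt * 2 - 21]
21. n9.hot = 23  [23]
22. n1.fin = 2  [B₀.val - 17]
23. n1.cnt = 28  [(if D.lab then B₁.val else B₀.acc) + 20]
24. n11.lab = true  [S.fin == false]
25. n12.idx = "zm"  ["zm"]
26. n13.sig = "qv"  [terminal]
27. n12.env = 1  [len(C.idx) - 1]
28. n14.live = false  [terminal]
29. n15.live = false  [terminal]
30. n11.fin = 12  [C.env + 11]
31. n11.cnt = 10  [C.env + 9]
32. n0.ok = "uy"  ["uy"]
33. n0.key = -3  [D₀.fin + D₁.cnt - 15]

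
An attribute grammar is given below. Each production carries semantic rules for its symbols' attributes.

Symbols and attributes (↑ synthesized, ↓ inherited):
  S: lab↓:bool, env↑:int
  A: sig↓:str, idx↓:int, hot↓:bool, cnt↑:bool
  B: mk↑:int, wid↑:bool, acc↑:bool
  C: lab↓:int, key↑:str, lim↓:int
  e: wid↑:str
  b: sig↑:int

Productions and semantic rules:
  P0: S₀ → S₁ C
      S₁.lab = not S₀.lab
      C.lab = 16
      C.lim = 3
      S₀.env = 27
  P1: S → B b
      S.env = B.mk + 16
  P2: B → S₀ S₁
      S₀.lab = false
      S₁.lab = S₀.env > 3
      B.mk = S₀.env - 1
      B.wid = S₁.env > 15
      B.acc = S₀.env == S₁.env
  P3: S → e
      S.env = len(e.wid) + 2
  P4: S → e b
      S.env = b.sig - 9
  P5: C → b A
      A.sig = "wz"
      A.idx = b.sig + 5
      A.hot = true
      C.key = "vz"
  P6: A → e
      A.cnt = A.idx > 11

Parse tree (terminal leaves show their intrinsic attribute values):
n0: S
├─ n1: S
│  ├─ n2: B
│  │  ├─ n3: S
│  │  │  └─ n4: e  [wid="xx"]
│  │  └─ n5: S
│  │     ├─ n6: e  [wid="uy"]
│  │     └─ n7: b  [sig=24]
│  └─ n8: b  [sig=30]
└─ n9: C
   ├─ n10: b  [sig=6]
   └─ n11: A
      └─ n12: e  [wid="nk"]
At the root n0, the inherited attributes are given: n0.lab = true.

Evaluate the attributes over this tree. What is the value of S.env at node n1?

19

1. n0.lab = true  [given at root]
2. n1.lab = false  [not S₀.lab]
3. n3.lab = false  [false]
4. n4.wid = "xx"  [terminal]
5. n3.env = 4  [len(e.wid) + 2]
6. n5.lab = true  [S₀.env > 3]
7. n6.wid = "uy"  [terminal]
8. n7.sig = 24  [terminal]
9. n5.env = 15  [b.sig - 9]
10. n2.mk = 3  [S₀.env - 1]
11. n2.wid = false  [S₁.env > 15]
12. n2.acc = false  [S₀.env == S₁.env]
13. n8.sig = 30  [terminal]
14. n1.env = 19  [B.mk + 16]
15. n9.lab = 16  [16]
16. n9.lim = 3  [3]
17. n10.sig = 6  [terminal]
18. n11.sig = "wz"  ["wz"]
19. n11.idx = 11  [b.sig + 5]
20. n11.hot = true  [true]
21. n12.wid = "nk"  [terminal]
22. n11.cnt = false  [A.idx > 11]
23. n9.key = "vz"  ["vz"]
24. n0.env = 27  [27]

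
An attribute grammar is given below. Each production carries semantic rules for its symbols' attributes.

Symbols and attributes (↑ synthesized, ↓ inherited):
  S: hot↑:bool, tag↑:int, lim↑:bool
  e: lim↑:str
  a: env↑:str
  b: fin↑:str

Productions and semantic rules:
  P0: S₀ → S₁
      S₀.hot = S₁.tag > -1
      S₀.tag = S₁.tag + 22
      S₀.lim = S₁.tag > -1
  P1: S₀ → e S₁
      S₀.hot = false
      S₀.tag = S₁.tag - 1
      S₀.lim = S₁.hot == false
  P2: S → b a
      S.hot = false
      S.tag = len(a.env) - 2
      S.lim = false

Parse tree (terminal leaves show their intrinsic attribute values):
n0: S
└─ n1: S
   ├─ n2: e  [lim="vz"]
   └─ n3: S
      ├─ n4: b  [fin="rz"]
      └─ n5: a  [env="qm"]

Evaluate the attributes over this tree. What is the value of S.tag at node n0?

21

1. n2.lim = "vz"  [terminal]
2. n4.fin = "rz"  [terminal]
3. n5.env = "qm"  [terminal]
4. n3.hot = false  [false]
5. n3.tag = 0  [len(a.env) - 2]
6. n3.lim = false  [false]
7. n1.hot = false  [false]
8. n1.tag = -1  [S₁.tag - 1]
9. n1.lim = true  [S₁.hot == false]
10. n0.hot = false  [S₁.tag > -1]
11. n0.tag = 21  [S₁.tag + 22]
12. n0.lim = false  [S₁.tag > -1]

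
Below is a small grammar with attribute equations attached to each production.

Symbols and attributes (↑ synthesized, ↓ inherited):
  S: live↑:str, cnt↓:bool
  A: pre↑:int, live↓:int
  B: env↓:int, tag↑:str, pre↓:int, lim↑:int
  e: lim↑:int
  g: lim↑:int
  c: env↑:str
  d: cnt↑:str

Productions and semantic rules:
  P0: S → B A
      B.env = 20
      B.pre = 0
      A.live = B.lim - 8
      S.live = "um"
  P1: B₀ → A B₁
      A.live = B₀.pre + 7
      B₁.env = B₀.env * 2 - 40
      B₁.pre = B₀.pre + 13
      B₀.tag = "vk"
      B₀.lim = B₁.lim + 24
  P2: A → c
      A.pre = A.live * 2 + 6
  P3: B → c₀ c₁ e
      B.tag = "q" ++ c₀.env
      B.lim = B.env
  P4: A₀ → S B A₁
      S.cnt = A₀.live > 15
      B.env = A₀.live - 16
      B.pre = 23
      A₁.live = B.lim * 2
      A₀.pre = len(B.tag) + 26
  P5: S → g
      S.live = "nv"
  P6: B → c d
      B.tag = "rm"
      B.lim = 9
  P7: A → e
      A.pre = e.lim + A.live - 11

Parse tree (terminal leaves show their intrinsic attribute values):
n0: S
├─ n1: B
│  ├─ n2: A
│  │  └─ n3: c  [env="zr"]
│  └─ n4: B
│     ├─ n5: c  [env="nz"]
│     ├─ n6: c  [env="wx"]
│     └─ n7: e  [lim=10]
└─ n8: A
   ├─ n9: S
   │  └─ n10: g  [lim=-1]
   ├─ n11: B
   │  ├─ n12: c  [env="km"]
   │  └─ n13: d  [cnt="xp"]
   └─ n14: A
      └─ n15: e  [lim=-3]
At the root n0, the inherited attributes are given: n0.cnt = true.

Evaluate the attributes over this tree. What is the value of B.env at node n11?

0

1. n0.cnt = true  [given at root]
2. n1.env = 20  [20]
3. n1.pre = 0  [0]
4. n2.live = 7  [B₀.pre + 7]
5. n3.env = "zr"  [terminal]
6. n2.pre = 20  [A.live * 2 + 6]
7. n4.env = 0  [B₀.env * 2 - 40]
8. n4.pre = 13  [B₀.pre + 13]
9. n5.env = "nz"  [terminal]
10. n6.env = "wx"  [terminal]
11. n7.lim = 10  [terminal]
12. n4.tag = "qnz"  ["q" ++ c₀.env]
13. n4.lim = 0  [B.env]
14. n1.tag = "vk"  ["vk"]
15. n1.lim = 24  [B₁.lim + 24]
16. n8.live = 16  [B.lim - 8]
17. n9.cnt = true  [A₀.live > 15]
18. n10.lim = -1  [terminal]
19. n9.live = "nv"  ["nv"]
20. n11.env = 0  [A₀.live - 16]
21. n11.pre = 23  [23]
22. n12.env = "km"  [terminal]
23. n13.cnt = "xp"  [terminal]
24. n11.tag = "rm"  ["rm"]
25. n11.lim = 9  [9]
26. n14.live = 18  [B.lim * 2]
27. n15.lim = -3  [terminal]
28. n14.pre = 4  [e.lim + A.live - 11]
29. n8.pre = 28  [len(B.tag) + 26]
30. n0.live = "um"  ["um"]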